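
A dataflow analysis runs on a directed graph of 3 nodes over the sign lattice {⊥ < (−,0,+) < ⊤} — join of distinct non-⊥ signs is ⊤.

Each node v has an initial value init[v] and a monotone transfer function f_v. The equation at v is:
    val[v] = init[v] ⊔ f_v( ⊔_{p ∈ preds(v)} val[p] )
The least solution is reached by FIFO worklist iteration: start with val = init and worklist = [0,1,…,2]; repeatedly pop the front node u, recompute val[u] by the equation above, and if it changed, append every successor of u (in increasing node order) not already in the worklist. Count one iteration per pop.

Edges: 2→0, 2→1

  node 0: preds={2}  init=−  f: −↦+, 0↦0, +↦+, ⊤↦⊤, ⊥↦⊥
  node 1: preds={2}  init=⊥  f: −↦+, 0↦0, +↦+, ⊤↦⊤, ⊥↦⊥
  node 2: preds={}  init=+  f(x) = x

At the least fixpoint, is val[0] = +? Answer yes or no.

Worklist (3 pops):
  #1 pop 0: in=+ → ⊤ (was −); enqueue []
  #2 pop 1: in=+ → + (was ⊥); enqueue []
  #3 pop 2: in=⊥ → + (no change)

Fixpoint:
  val[0] = ⊤
  val[1] = +
  val[2] = +

no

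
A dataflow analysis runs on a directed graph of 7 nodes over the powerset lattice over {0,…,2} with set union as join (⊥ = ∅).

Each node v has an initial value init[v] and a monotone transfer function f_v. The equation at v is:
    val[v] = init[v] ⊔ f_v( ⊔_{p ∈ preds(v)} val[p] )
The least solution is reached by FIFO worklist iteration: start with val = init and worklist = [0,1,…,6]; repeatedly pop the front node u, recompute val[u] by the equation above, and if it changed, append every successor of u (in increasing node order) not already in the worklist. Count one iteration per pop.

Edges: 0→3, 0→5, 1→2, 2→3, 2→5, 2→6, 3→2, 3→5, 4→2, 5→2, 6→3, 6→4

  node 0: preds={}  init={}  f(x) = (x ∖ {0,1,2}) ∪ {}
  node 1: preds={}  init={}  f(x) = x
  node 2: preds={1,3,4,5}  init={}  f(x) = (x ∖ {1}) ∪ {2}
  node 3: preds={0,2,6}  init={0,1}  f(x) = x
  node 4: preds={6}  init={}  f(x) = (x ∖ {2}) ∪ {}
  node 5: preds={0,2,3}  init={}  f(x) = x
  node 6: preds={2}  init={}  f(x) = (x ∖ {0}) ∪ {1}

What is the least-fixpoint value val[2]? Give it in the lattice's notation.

{0,2}

Iteration log — 11 steps:
  step 1. node 0  ⊔preds={}  new={}  stable
  step 2. node 1  ⊔preds={}  new={}  stable
  step 3. node 2  ⊔preds={0,1}  new={0,2}  old={}  +wl: 
  step 4. node 3  ⊔preds={0,2}  new={0,1,2}  old={0,1}  +wl: 2
  step 5. node 4  ⊔preds={}  new={}  stable
  step 6. node 5  ⊔preds={0,1,2}  new={0,1,2}  old={}  +wl: 
  step 7. node 6  ⊔preds={0,2}  new={1,2}  old={}  +wl: 3,4
  step 8. node 2  ⊔preds={0,1,2}  new={0,2}  stable
  step 9. node 3  ⊔preds={0,1,2}  new={0,1,2}  stable
  step 10. node 4  ⊔preds={1,2}  new={1}  old={}  +wl: 2
  step 11. node 2  ⊔preds={0,1,2}  new={0,2}  stable

Least fixpoint reached:
  node 0: {}
  node 1: {}
  node 2: {0,2}
  node 3: {0,1,2}
  node 4: {1}
  node 5: {0,1,2}
  node 6: {1,2}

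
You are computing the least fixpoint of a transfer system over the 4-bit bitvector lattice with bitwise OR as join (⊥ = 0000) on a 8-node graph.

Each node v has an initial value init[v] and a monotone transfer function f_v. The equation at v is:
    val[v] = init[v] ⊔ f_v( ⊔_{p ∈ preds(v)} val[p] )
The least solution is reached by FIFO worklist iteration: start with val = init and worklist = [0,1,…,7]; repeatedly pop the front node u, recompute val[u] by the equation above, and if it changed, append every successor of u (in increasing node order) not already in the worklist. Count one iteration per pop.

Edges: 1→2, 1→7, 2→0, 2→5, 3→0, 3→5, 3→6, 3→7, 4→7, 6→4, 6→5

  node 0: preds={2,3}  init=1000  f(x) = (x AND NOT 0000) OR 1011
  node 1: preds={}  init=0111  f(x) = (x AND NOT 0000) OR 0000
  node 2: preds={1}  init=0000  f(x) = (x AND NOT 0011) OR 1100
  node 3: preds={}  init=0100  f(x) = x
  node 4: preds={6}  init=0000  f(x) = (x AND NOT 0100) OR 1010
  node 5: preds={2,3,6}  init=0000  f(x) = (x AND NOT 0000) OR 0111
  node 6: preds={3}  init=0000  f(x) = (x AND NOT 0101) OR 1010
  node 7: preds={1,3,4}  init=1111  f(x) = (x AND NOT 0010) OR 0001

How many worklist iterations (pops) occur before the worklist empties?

Worklist (11 pops):
  #1 pop 0: in=0100 → 1111 (was 1000); enqueue []
  #2 pop 1: in=0000 → 0111 (no change)
  #3 pop 2: in=0111 → 1100 (was 0000); enqueue [0]
  #4 pop 3: in=0000 → 0100 (no change)
  #5 pop 4: in=0000 → 1010 (was 0000); enqueue []
  #6 pop 5: in=1100 → 1111 (was 0000); enqueue []
  #7 pop 6: in=0100 → 1010 (was 0000); enqueue [4,5]
  #8 pop 7: in=1111 → 1111 (no change)
  #9 pop 0: in=1100 → 1111 (no change)
  #10 pop 4: in=1010 → 1010 (no change)
  #11 pop 5: in=1110 → 1111 (no change)

Fixpoint:
  val[0] = 1111
  val[1] = 0111
  val[2] = 1100
  val[3] = 0100
  val[4] = 1010
  val[5] = 1111
  val[6] = 1010
  val[7] = 1111

11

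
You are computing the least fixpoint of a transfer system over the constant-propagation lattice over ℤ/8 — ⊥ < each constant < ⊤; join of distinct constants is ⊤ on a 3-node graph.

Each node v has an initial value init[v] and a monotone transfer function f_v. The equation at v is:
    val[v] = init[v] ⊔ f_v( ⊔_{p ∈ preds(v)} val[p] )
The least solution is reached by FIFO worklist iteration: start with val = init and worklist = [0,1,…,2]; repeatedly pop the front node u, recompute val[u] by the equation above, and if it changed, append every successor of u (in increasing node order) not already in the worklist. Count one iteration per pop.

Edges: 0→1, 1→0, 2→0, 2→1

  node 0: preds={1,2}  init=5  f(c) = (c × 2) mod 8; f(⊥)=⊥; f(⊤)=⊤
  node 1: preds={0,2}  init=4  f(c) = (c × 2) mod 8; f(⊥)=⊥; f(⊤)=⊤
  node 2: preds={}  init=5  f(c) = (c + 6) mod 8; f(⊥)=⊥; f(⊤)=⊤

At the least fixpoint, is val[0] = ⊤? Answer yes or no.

Trace (4 dequeues):
  [1] u=0 | in ⊤ | out ⊤ | prev 5 | push {}
  [2] u=1 | in ⊤ | out ⊤ | prev 4 | push {0}
  [3] u=2 | in ⊥ | out 5 | ==
  [4] u=0 | in ⊤ | out ⊤ | ==

Converged values:
  [0] ⊤
  [1] ⊤
  [2] 5

yes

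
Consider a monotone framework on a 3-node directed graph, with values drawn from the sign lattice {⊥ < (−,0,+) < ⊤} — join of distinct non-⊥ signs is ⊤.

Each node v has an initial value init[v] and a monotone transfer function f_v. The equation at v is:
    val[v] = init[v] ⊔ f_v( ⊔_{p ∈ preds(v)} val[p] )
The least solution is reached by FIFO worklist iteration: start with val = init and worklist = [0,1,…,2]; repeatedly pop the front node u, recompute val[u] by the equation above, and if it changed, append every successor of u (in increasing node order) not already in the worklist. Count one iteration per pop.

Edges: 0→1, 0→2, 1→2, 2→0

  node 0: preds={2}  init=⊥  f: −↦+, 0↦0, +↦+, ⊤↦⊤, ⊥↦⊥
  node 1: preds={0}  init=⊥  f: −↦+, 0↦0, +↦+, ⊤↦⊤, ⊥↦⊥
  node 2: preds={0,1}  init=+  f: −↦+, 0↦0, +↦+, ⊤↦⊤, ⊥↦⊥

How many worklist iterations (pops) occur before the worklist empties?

3

Iteration log — 3 steps:
  step 1. node 0  ⊔preds=+  new=+  old=⊥  +wl: 
  step 2. node 1  ⊔preds=+  new=+  old=⊥  +wl: 
  step 3. node 2  ⊔preds=+  new=+  stable

Least fixpoint reached:
  node 0: +
  node 1: +
  node 2: +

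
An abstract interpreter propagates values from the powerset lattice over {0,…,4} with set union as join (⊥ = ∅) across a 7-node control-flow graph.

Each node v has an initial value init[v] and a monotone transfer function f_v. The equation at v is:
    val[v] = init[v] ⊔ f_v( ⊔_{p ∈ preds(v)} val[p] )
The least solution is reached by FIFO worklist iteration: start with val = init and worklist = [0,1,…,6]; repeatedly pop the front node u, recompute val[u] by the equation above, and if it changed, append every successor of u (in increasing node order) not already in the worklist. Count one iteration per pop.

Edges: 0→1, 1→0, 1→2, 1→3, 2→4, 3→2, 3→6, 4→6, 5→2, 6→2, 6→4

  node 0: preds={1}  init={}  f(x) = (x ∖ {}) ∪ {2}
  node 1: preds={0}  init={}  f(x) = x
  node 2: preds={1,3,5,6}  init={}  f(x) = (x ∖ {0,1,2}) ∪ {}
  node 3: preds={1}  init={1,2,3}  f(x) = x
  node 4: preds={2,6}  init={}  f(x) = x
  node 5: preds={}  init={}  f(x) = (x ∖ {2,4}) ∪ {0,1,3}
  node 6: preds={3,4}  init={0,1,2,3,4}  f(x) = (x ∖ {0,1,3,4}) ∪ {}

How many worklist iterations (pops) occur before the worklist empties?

Iteration log — 9 steps:
  step 1. node 0  ⊔preds={}  new={2}  old={}  +wl: 
  step 2. node 1  ⊔preds={2}  new={2}  old={}  +wl: 0
  step 3. node 2  ⊔preds={0,1,2,3,4}  new={3,4}  old={}  +wl: 
  step 4. node 3  ⊔preds={2}  new={1,2,3}  stable
  step 5. node 4  ⊔preds={0,1,2,3,4}  new={0,1,2,3,4}  old={}  +wl: 
  step 6. node 5  ⊔preds={}  new={0,1,3}  old={}  +wl: 2
  step 7. node 6  ⊔preds={0,1,2,3,4}  new={0,1,2,3,4}  stable
  step 8. node 0  ⊔preds={2}  new={2}  stable
  step 9. node 2  ⊔preds={0,1,2,3,4}  new={3,4}  stable

Least fixpoint reached:
  node 0: {2}
  node 1: {2}
  node 2: {3,4}
  node 3: {1,2,3}
  node 4: {0,1,2,3,4}
  node 5: {0,1,3}
  node 6: {0,1,2,3,4}

9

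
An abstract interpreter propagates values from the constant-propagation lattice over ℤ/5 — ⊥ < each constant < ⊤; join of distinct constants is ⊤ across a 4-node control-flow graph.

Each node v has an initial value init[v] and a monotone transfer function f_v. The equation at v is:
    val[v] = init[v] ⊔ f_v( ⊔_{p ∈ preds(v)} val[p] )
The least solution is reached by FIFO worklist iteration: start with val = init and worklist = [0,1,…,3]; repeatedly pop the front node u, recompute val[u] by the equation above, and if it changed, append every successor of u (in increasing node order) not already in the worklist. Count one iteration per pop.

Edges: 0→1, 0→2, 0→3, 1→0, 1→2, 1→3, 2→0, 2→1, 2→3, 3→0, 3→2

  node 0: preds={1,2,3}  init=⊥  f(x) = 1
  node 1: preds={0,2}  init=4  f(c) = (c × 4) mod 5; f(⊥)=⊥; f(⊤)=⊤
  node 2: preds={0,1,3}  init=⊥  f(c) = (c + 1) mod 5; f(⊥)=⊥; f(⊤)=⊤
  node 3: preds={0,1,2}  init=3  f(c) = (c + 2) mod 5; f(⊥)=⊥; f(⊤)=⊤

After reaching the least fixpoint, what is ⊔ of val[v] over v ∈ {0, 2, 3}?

⊤

Iteration log — 9 steps:
  step 1. node 0  ⊔preds=⊤  new=1  old=⊥  +wl: 
  step 2. node 1  ⊔preds=1  new=4  stable
  step 3. node 2  ⊔preds=⊤  new=⊤  old=⊥  +wl: 0,1
  step 4. node 3  ⊔preds=⊤  new=⊤  old=3  +wl: 2
  step 5. node 0  ⊔preds=⊤  new=1  stable
  step 6. node 1  ⊔preds=⊤  new=⊤  old=4  +wl: 0,3
  step 7. node 2  ⊔preds=⊤  new=⊤  stable
  step 8. node 0  ⊔preds=⊤  new=1  stable
  step 9. node 3  ⊔preds=⊤  new=⊤  stable

Least fixpoint reached:
  node 0: 1
  node 1: ⊤
  node 2: ⊤
  node 3: ⊤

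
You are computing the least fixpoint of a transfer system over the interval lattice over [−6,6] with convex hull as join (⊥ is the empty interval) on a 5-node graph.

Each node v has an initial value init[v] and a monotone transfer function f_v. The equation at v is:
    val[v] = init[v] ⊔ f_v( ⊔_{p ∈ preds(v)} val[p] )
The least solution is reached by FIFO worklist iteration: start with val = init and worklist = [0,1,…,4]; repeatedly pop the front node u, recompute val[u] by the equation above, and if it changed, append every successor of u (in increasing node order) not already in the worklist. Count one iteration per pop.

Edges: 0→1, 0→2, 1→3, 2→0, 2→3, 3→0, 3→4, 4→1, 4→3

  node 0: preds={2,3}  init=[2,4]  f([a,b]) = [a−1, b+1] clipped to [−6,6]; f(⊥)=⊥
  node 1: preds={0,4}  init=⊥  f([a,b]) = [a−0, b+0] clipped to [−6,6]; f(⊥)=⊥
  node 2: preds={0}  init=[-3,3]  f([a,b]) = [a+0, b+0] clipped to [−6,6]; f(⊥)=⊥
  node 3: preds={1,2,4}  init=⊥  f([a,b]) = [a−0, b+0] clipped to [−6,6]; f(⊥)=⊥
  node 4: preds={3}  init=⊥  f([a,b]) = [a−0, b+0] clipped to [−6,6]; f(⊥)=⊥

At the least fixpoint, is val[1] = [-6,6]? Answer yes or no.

yes

Trace (19 dequeues):
  [1] u=0 | in [-3,3] | out [-4,4] | prev [2,4] | push {}
  [2] u=1 | in [-4,4] | out [-4,4] | prev ⊥ | push {}
  [3] u=2 | in [-4,4] | out [-4,4] | prev [-3,3] | push {0}
  [4] u=3 | in [-4,4] | out [-4,4] | prev ⊥ | push {}
  [5] u=4 | in [-4,4] | out [-4,4] | prev ⊥ | push {1,3}
  [6] u=0 | in [-4,4] | out [-5,5] | prev [-4,4] | push {2}
  [7] u=1 | in [-5,5] | out [-5,5] | prev [-4,4] | push {}
  [8] u=3 | in [-5,5] | out [-5,5] | prev [-4,4] | push {0,4}
  [9] u=2 | in [-5,5] | out [-5,5] | prev [-4,4] | push {3}
  [10] u=0 | in [-5,5] | out [-6,6] | prev [-5,5] | push {1,2}
  [11] u=4 | in [-5,5] | out [-5,5] | prev [-4,4] | push {}
  [12] u=3 | in [-5,5] | out [-5,5] | ==
  [13] u=1 | in [-6,6] | out [-6,6] | prev [-5,5] | push {3}
  [14] u=2 | in [-6,6] | out [-6,6] | prev [-5,5] | push {0}
  [15] u=3 | in [-6,6] | out [-6,6] | prev [-5,5] | push {4}
  [16] u=0 | in [-6,6] | out [-6,6] | ==
  [17] u=4 | in [-6,6] | out [-6,6] | prev [-5,5] | push {1,3}
  [18] u=1 | in [-6,6] | out [-6,6] | ==
  [19] u=3 | in [-6,6] | out [-6,6] | ==

Converged values:
  [0] [-6,6]
  [1] [-6,6]
  [2] [-6,6]
  [3] [-6,6]
  [4] [-6,6]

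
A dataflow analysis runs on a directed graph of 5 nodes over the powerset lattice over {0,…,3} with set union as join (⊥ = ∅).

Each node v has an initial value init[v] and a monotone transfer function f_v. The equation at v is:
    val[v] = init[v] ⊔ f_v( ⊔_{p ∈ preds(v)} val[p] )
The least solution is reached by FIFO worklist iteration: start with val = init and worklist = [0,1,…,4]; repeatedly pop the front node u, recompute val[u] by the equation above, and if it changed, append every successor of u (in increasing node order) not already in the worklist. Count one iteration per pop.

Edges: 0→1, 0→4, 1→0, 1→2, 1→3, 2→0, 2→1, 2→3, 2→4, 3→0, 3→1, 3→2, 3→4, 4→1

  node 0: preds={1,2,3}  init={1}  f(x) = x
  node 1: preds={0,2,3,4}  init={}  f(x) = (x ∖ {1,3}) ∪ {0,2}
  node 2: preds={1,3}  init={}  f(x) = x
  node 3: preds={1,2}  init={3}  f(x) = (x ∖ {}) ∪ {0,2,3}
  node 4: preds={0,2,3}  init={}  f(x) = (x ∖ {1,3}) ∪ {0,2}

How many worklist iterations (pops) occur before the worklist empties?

Iteration log — 9 steps:
  step 1. node 0  ⊔preds={3}  new={1,3}  old={1}  +wl: 
  step 2. node 1  ⊔preds={1,3}  new={0,2}  old={}  +wl: 0
  step 3. node 2  ⊔preds={0,2,3}  new={0,2,3}  old={}  +wl: 1
  step 4. node 3  ⊔preds={0,2,3}  new={0,2,3}  old={3}  +wl: 2
  step 5. node 4  ⊔preds={0,1,2,3}  new={0,2}  old={}  +wl: 
  step 6. node 0  ⊔preds={0,2,3}  new={0,1,2,3}  old={1,3}  +wl: 4
  step 7. node 1  ⊔preds={0,1,2,3}  new={0,2}  stable
  step 8. node 2  ⊔preds={0,2,3}  new={0,2,3}  stable
  step 9. node 4  ⊔preds={0,1,2,3}  new={0,2}  stable

Least fixpoint reached:
  node 0: {0,1,2,3}
  node 1: {0,2}
  node 2: {0,2,3}
  node 3: {0,2,3}
  node 4: {0,2}

9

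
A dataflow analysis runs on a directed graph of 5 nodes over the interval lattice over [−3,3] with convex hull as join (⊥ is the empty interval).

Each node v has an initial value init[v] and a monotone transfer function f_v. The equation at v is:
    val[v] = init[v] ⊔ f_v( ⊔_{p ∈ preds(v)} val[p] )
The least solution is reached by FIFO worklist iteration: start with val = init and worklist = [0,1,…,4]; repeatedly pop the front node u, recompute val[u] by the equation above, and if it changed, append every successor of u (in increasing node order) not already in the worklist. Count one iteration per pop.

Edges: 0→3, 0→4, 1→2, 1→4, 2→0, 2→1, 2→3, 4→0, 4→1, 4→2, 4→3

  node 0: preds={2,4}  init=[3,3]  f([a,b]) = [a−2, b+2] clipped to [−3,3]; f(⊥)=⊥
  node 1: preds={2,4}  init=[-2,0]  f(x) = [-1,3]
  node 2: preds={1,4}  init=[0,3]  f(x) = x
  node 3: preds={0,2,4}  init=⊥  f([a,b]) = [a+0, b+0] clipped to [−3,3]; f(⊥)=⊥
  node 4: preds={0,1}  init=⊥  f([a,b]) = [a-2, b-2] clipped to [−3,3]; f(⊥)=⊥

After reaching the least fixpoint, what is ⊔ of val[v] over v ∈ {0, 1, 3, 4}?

[-3,3]

Trace (12 dequeues):
  [1] u=0 | in [0,3] | out [-2,3] | prev [3,3] | push {}
  [2] u=1 | in [0,3] | out [-2,3] | prev [-2,0] | push {}
  [3] u=2 | in [-2,3] | out [-2,3] | prev [0,3] | push {0,1}
  [4] u=3 | in [-2,3] | out [-2,3] | prev ⊥ | push {}
  [5] u=4 | in [-2,3] | out [-3,1] | prev ⊥ | push {2,3}
  [6] u=0 | in [-3,3] | out [-3,3] | prev [-2,3] | push {4}
  [7] u=1 | in [-3,3] | out [-2,3] | ==
  [8] u=2 | in [-3,3] | out [-3,3] | prev [-2,3] | push {0,1}
  [9] u=3 | in [-3,3] | out [-3,3] | prev [-2,3] | push {}
  [10] u=4 | in [-3,3] | out [-3,1] | ==
  [11] u=0 | in [-3,3] | out [-3,3] | ==
  [12] u=1 | in [-3,3] | out [-2,3] | ==

Converged values:
  [0] [-3,3]
  [1] [-2,3]
  [2] [-3,3]
  [3] [-3,3]
  [4] [-3,1]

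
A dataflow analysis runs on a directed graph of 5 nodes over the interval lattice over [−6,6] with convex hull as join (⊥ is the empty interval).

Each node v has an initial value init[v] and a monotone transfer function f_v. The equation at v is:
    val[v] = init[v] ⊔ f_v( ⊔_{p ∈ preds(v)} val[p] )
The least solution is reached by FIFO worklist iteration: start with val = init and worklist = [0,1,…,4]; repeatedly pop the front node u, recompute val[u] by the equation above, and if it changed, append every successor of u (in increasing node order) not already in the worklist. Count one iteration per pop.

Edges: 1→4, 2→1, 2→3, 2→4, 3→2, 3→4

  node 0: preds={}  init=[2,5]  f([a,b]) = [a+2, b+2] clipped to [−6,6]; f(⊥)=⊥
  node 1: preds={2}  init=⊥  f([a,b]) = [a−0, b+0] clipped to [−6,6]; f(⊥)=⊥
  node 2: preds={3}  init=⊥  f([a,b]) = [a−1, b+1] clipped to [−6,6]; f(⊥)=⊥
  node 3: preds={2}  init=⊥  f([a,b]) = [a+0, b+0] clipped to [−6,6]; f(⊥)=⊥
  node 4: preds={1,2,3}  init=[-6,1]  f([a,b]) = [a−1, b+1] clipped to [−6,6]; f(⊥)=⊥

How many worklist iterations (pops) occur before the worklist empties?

Worklist (5 pops):
  #1 pop 0: in=⊥ → [2,5] (no change)
  #2 pop 1: in=⊥ → ⊥ (no change)
  #3 pop 2: in=⊥ → ⊥ (no change)
  #4 pop 3: in=⊥ → ⊥ (no change)
  #5 pop 4: in=⊥ → [-6,1] (no change)

Fixpoint:
  val[0] = [2,5]
  val[1] = ⊥
  val[2] = ⊥
  val[3] = ⊥
  val[4] = [-6,1]

5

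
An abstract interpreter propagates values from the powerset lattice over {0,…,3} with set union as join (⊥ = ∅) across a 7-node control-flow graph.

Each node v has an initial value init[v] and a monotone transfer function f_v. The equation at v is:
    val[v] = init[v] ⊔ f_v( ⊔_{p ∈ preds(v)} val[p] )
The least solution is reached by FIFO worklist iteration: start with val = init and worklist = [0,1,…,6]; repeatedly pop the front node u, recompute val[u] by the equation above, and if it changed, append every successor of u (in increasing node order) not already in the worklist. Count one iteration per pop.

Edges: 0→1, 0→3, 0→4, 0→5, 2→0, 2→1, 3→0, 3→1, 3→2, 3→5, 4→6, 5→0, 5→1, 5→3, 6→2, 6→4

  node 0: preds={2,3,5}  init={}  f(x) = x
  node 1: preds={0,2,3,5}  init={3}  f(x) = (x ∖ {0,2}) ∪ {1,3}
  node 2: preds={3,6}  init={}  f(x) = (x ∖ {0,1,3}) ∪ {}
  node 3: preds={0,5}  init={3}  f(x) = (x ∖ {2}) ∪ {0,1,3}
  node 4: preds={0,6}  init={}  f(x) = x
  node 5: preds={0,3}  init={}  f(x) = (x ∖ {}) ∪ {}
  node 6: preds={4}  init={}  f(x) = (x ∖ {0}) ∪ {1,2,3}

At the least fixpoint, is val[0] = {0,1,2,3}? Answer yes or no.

Trace (22 dequeues):
  [1] u=0 | in {3} | out {3} | prev {} | push {}
  [2] u=1 | in {3} | out {1,3} | prev {3} | push {}
  [3] u=2 | in {3} | out {} | ==
  [4] u=3 | in {3} | out {0,1,3} | prev {3} | push {0,1,2}
  [5] u=4 | in {3} | out {3} | prev {} | push {}
  [6] u=5 | in {0,1,3} | out {0,1,3} | prev {} | push {3}
  [7] u=6 | in {3} | out {1,2,3} | prev {} | push {4}
  [8] u=0 | in {0,1,3} | out {0,1,3} | prev {3} | push {5}
  [9] u=1 | in {0,1,3} | out {1,3} | ==
  [10] u=2 | in {0,1,2,3} | out {2} | prev {} | push {0,1}
  [11] u=3 | in {0,1,3} | out {0,1,3} | ==
  [12] u=4 | in {0,1,2,3} | out {0,1,2,3} | prev {3} | push {6}
  [13] u=5 | in {0,1,3} | out {0,1,3} | ==
  [14] u=0 | in {0,1,2,3} | out {0,1,2,3} | prev {0,1,3} | push {3,4,5}
  [15] u=1 | in {0,1,2,3} | out {1,3} | ==
  [16] u=6 | in {0,1,2,3} | out {1,2,3} | ==
  [17] u=3 | in {0,1,2,3} | out {0,1,3} | ==
  [18] u=4 | in {0,1,2,3} | out {0,1,2,3} | ==
  [19] u=5 | in {0,1,2,3} | out {0,1,2,3} | prev {0,1,3} | push {0,1,3}
  [20] u=0 | in {0,1,2,3} | out {0,1,2,3} | ==
  [21] u=1 | in {0,1,2,3} | out {1,3} | ==
  [22] u=3 | in {0,1,2,3} | out {0,1,3} | ==

Converged values:
  [0] {0,1,2,3}
  [1] {1,3}
  [2] {2}
  [3] {0,1,3}
  [4] {0,1,2,3}
  [5] {0,1,2,3}
  [6] {1,2,3}

yes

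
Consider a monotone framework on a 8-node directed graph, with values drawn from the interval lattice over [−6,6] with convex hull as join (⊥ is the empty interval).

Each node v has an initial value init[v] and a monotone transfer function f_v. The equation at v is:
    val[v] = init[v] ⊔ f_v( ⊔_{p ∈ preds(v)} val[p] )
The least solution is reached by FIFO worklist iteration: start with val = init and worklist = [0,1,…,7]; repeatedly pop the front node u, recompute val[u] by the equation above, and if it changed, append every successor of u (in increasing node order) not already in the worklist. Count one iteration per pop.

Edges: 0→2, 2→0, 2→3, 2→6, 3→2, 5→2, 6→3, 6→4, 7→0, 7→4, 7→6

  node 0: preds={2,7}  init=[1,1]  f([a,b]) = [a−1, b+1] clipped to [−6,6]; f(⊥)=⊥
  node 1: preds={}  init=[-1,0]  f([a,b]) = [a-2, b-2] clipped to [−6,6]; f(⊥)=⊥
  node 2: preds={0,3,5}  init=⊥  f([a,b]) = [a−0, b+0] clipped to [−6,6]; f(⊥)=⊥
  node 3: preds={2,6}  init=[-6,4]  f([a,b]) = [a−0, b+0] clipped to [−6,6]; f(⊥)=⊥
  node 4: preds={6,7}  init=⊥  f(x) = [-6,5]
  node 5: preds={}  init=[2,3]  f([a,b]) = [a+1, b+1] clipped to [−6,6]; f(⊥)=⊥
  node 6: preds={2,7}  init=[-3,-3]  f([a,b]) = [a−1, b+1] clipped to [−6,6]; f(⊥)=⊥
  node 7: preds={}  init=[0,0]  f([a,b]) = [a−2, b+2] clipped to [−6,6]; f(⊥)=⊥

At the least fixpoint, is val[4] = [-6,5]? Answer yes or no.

Trace (21 dequeues):
  [1] u=0 | in [0,0] | out [-1,1] | prev [1,1] | push {}
  [2] u=1 | in ⊥ | out [-1,0] | ==
  [3] u=2 | in [-6,4] | out [-6,4] | prev ⊥ | push {0}
  [4] u=3 | in [-6,4] | out [-6,4] | ==
  [5] u=4 | in [-3,0] | out [-6,5] | prev ⊥ | push {}
  [6] u=5 | in ⊥ | out [2,3] | ==
  [7] u=6 | in [-6,4] | out [-6,5] | prev [-3,-3] | push {3,4}
  [8] u=7 | in ⊥ | out [0,0] | ==
  [9] u=0 | in [-6,4] | out [-6,5] | prev [-1,1] | push {2}
  [10] u=3 | in [-6,5] | out [-6,5] | prev [-6,4] | push {}
  [11] u=4 | in [-6,5] | out [-6,5] | ==
  [12] u=2 | in [-6,5] | out [-6,5] | prev [-6,4] | push {0,3,6}
  [13] u=0 | in [-6,5] | out [-6,6] | prev [-6,5] | push {2}
  [14] u=3 | in [-6,5] | out [-6,5] | ==
  [15] u=6 | in [-6,5] | out [-6,6] | prev [-6,5] | push {3,4}
  [16] u=2 | in [-6,6] | out [-6,6] | prev [-6,5] | push {0,6}
  [17] u=3 | in [-6,6] | out [-6,6] | prev [-6,5] | push {2}
  [18] u=4 | in [-6,6] | out [-6,5] | ==
  [19] u=0 | in [-6,6] | out [-6,6] | ==
  [20] u=6 | in [-6,6] | out [-6,6] | ==
  [21] u=2 | in [-6,6] | out [-6,6] | ==

Converged values:
  [0] [-6,6]
  [1] [-1,0]
  [2] [-6,6]
  [3] [-6,6]
  [4] [-6,5]
  [5] [2,3]
  [6] [-6,6]
  [7] [0,0]

yes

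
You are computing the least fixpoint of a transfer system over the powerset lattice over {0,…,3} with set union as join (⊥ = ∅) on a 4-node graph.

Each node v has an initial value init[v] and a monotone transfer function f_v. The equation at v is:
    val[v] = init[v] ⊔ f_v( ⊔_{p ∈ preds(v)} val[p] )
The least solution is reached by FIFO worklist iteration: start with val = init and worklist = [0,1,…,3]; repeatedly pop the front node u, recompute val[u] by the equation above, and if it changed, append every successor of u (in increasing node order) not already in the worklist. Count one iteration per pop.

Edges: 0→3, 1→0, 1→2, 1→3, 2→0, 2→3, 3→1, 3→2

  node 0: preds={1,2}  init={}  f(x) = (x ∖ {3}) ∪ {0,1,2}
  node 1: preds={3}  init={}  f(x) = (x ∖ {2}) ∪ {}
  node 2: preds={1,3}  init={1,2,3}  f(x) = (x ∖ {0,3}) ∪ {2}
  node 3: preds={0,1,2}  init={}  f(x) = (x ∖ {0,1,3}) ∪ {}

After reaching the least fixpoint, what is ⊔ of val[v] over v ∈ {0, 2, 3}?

{0,1,2,3}

Iteration log — 6 steps:
  step 1. node 0  ⊔preds={1,2,3}  new={0,1,2}  old={}  +wl: 
  step 2. node 1  ⊔preds={}  new={}  stable
  step 3. node 2  ⊔preds={}  new={1,2,3}  stable
  step 4. node 3  ⊔preds={0,1,2,3}  new={2}  old={}  +wl: 1,2
  step 5. node 1  ⊔preds={2}  new={}  stable
  step 6. node 2  ⊔preds={2}  new={1,2,3}  stable

Least fixpoint reached:
  node 0: {0,1,2}
  node 1: {}
  node 2: {1,2,3}
  node 3: {2}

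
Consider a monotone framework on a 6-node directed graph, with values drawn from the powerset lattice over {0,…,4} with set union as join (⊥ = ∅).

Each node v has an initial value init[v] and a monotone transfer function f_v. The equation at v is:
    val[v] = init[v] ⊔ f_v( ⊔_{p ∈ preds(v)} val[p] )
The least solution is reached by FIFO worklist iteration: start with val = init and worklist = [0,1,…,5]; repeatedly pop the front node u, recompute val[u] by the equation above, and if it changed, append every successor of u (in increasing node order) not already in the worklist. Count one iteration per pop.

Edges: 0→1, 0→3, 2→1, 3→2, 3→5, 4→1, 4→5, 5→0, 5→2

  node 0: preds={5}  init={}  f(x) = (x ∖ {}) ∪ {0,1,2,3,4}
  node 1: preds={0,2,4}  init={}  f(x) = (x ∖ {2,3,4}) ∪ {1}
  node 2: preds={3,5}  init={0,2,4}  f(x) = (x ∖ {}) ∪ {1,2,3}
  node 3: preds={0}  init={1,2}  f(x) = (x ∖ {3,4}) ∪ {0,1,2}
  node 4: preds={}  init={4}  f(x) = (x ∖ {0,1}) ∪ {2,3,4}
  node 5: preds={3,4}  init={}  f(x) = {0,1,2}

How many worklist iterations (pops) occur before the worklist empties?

Trace (9 dequeues):
  [1] u=0 | in {} | out {0,1,2,3,4} | prev {} | push {}
  [2] u=1 | in {0,1,2,3,4} | out {0,1} | prev {} | push {}
  [3] u=2 | in {1,2} | out {0,1,2,3,4} | prev {0,2,4} | push {1}
  [4] u=3 | in {0,1,2,3,4} | out {0,1,2} | prev {1,2} | push {2}
  [5] u=4 | in {} | out {2,3,4} | prev {4} | push {}
  [6] u=5 | in {0,1,2,3,4} | out {0,1,2} | prev {} | push {0}
  [7] u=1 | in {0,1,2,3,4} | out {0,1} | ==
  [8] u=2 | in {0,1,2} | out {0,1,2,3,4} | ==
  [9] u=0 | in {0,1,2} | out {0,1,2,3,4} | ==

Converged values:
  [0] {0,1,2,3,4}
  [1] {0,1}
  [2] {0,1,2,3,4}
  [3] {0,1,2}
  [4] {2,3,4}
  [5] {0,1,2}

9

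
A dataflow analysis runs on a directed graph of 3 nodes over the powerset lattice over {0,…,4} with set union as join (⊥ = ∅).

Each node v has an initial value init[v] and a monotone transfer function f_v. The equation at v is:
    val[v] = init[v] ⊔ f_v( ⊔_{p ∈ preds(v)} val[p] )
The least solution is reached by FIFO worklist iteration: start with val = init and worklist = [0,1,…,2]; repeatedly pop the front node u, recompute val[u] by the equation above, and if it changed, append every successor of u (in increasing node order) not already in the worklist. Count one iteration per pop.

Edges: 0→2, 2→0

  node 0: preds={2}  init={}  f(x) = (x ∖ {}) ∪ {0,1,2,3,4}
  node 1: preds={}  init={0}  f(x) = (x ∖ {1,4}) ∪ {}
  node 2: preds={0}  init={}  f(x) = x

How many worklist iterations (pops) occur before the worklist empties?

Trace (4 dequeues):
  [1] u=0 | in {} | out {0,1,2,3,4} | prev {} | push {}
  [2] u=1 | in {} | out {0} | ==
  [3] u=2 | in {0,1,2,3,4} | out {0,1,2,3,4} | prev {} | push {0}
  [4] u=0 | in {0,1,2,3,4} | out {0,1,2,3,4} | ==

Converged values:
  [0] {0,1,2,3,4}
  [1] {0}
  [2] {0,1,2,3,4}

4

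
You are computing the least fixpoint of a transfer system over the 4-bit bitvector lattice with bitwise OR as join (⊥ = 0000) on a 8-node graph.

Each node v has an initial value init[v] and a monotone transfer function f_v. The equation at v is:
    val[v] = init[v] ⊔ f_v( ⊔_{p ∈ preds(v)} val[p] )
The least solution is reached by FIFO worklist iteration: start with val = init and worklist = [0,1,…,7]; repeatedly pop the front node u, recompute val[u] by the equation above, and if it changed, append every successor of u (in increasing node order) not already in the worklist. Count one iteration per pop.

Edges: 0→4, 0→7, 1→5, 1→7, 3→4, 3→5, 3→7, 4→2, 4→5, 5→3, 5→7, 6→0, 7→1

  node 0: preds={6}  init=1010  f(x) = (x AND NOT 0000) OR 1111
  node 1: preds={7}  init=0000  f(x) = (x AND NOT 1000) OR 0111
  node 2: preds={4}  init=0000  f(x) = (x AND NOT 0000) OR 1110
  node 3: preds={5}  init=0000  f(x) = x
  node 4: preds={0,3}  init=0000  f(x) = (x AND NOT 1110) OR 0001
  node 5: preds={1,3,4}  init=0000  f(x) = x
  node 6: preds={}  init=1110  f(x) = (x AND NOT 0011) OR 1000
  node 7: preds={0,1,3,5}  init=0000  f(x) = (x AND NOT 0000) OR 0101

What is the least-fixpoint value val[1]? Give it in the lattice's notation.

0111

Worklist (14 pops):
  #1 pop 0: in=1110 → 1111 (was 1010); enqueue []
  #2 pop 1: in=0000 → 0111 (was 0000); enqueue []
  #3 pop 2: in=0000 → 1110 (was 0000); enqueue []
  #4 pop 3: in=0000 → 0000 (no change)
  #5 pop 4: in=1111 → 0001 (was 0000); enqueue [2]
  #6 pop 5: in=0111 → 0111 (was 0000); enqueue [3]
  #7 pop 6: in=0000 → 1110 (no change)
  #8 pop 7: in=1111 → 1111 (was 0000); enqueue [1]
  #9 pop 2: in=0001 → 1111 (was 1110); enqueue []
  #10 pop 3: in=0111 → 0111 (was 0000); enqueue [4,5,7]
  #11 pop 1: in=1111 → 0111 (no change)
  #12 pop 4: in=1111 → 0001 (no change)
  #13 pop 5: in=0111 → 0111 (no change)
  #14 pop 7: in=1111 → 1111 (no change)

Fixpoint:
  val[0] = 1111
  val[1] = 0111
  val[2] = 1111
  val[3] = 0111
  val[4] = 0001
  val[5] = 0111
  val[6] = 1110
  val[7] = 1111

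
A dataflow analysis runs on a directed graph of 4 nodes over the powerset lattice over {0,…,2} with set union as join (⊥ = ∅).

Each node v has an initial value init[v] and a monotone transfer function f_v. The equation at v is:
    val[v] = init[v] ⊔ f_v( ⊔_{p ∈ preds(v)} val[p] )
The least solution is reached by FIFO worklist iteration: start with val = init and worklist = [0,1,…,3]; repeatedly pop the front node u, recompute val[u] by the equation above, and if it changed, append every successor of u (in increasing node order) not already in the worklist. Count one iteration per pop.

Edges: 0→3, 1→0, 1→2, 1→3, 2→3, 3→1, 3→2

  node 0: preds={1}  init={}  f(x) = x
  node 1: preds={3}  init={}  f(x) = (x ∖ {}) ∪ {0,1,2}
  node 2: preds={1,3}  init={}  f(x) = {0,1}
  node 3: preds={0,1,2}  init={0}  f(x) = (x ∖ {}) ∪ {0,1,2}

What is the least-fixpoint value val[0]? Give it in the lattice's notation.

{0,1,2}

Iteration log — 8 steps:
  step 1. node 0  ⊔preds={}  new={}  stable
  step 2. node 1  ⊔preds={0}  new={0,1,2}  old={}  +wl: 0
  step 3. node 2  ⊔preds={0,1,2}  new={0,1}  old={}  +wl: 
  step 4. node 3  ⊔preds={0,1,2}  new={0,1,2}  old={0}  +wl: 1,2
  step 5. node 0  ⊔preds={0,1,2}  new={0,1,2}  old={}  +wl: 3
  step 6. node 1  ⊔preds={0,1,2}  new={0,1,2}  stable
  step 7. node 2  ⊔preds={0,1,2}  new={0,1}  stable
  step 8. node 3  ⊔preds={0,1,2}  new={0,1,2}  stable

Least fixpoint reached:
  node 0: {0,1,2}
  node 1: {0,1,2}
  node 2: {0,1}
  node 3: {0,1,2}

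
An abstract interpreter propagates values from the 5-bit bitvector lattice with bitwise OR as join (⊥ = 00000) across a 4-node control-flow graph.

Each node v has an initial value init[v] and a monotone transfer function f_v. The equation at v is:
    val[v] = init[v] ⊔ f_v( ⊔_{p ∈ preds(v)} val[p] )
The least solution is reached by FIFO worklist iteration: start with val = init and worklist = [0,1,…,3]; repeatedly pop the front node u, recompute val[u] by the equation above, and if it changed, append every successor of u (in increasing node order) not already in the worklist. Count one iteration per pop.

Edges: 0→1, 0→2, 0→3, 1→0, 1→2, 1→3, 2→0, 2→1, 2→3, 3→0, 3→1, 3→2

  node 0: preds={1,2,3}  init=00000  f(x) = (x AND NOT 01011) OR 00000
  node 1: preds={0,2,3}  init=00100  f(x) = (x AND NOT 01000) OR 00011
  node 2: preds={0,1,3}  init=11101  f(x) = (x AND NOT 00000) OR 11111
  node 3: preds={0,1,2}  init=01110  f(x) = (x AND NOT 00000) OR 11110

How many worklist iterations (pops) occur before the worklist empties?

7

Trace (7 dequeues):
  [1] u=0 | in 11111 | out 10100 | prev 00000 | push {}
  [2] u=1 | in 11111 | out 10111 | prev 00100 | push {0}
  [3] u=2 | in 11111 | out 11111 | prev 11101 | push {1}
  [4] u=3 | in 11111 | out 11111 | prev 01110 | push {2}
  [5] u=0 | in 11111 | out 10100 | ==
  [6] u=1 | in 11111 | out 10111 | ==
  [7] u=2 | in 11111 | out 11111 | ==

Converged values:
  [0] 10100
  [1] 10111
  [2] 11111
  [3] 11111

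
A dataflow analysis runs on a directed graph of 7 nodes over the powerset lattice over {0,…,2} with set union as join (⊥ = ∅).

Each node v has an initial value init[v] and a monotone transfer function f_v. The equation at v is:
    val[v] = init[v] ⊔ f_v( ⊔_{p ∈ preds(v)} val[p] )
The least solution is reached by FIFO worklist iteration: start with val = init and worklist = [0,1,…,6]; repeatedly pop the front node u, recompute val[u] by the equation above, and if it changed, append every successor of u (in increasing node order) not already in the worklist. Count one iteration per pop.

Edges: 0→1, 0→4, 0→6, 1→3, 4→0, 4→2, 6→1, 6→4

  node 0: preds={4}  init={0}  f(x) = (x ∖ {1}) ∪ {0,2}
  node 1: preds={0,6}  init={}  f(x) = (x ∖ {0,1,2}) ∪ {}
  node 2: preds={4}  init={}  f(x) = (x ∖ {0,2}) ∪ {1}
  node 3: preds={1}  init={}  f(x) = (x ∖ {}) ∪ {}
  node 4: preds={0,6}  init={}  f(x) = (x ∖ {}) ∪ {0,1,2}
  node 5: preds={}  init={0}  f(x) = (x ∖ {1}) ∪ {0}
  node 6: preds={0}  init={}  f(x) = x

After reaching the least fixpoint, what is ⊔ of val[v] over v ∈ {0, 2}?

{0,1,2}

Trace (11 dequeues):
  [1] u=0 | in {} | out {0,2} | prev {0} | push {}
  [2] u=1 | in {0,2} | out {} | ==
  [3] u=2 | in {} | out {1} | prev {} | push {}
  [4] u=3 | in {} | out {} | ==
  [5] u=4 | in {0,2} | out {0,1,2} | prev {} | push {0,2}
  [6] u=5 | in {} | out {0} | ==
  [7] u=6 | in {0,2} | out {0,2} | prev {} | push {1,4}
  [8] u=0 | in {0,1,2} | out {0,2} | ==
  [9] u=2 | in {0,1,2} | out {1} | ==
  [10] u=1 | in {0,2} | out {} | ==
  [11] u=4 | in {0,2} | out {0,1,2} | ==

Converged values:
  [0] {0,2}
  [1] {}
  [2] {1}
  [3] {}
  [4] {0,1,2}
  [5] {0}
  [6] {0,2}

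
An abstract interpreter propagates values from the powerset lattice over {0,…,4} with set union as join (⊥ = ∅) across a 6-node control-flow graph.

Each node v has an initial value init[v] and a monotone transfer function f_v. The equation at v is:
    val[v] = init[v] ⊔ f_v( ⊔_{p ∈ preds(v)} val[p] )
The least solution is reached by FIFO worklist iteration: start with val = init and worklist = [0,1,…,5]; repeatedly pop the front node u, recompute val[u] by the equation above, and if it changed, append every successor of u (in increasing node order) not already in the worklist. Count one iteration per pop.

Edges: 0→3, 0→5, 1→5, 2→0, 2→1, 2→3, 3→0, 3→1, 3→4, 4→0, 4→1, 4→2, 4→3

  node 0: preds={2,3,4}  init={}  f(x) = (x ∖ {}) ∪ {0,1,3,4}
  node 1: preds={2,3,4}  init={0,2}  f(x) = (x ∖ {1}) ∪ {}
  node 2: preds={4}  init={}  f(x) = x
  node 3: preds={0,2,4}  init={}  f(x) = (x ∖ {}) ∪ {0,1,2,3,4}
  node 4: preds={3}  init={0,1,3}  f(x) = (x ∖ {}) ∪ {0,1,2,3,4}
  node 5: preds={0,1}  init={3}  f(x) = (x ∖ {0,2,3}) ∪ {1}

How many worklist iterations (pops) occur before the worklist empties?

Trace (13 dequeues):
  [1] u=0 | in {0,1,3} | out {0,1,3,4} | prev {} | push {}
  [2] u=1 | in {0,1,3} | out {0,2,3} | prev {0,2} | push {}
  [3] u=2 | in {0,1,3} | out {0,1,3} | prev {} | push {0,1}
  [4] u=3 | in {0,1,3,4} | out {0,1,2,3,4} | prev {} | push {}
  [5] u=4 | in {0,1,2,3,4} | out {0,1,2,3,4} | prev {0,1,3} | push {2,3}
  [6] u=5 | in {0,1,2,3,4} | out {1,3,4} | prev {3} | push {}
  [7] u=0 | in {0,1,2,3,4} | out {0,1,2,3,4} | prev {0,1,3,4} | push {5}
  [8] u=1 | in {0,1,2,3,4} | out {0,2,3,4} | prev {0,2,3} | push {}
  [9] u=2 | in {0,1,2,3,4} | out {0,1,2,3,4} | prev {0,1,3} | push {0,1}
  [10] u=3 | in {0,1,2,3,4} | out {0,1,2,3,4} | ==
  [11] u=5 | in {0,1,2,3,4} | out {1,3,4} | ==
  [12] u=0 | in {0,1,2,3,4} | out {0,1,2,3,4} | ==
  [13] u=1 | in {0,1,2,3,4} | out {0,2,3,4} | ==

Converged values:
  [0] {0,1,2,3,4}
  [1] {0,2,3,4}
  [2] {0,1,2,3,4}
  [3] {0,1,2,3,4}
  [4] {0,1,2,3,4}
  [5] {1,3,4}

13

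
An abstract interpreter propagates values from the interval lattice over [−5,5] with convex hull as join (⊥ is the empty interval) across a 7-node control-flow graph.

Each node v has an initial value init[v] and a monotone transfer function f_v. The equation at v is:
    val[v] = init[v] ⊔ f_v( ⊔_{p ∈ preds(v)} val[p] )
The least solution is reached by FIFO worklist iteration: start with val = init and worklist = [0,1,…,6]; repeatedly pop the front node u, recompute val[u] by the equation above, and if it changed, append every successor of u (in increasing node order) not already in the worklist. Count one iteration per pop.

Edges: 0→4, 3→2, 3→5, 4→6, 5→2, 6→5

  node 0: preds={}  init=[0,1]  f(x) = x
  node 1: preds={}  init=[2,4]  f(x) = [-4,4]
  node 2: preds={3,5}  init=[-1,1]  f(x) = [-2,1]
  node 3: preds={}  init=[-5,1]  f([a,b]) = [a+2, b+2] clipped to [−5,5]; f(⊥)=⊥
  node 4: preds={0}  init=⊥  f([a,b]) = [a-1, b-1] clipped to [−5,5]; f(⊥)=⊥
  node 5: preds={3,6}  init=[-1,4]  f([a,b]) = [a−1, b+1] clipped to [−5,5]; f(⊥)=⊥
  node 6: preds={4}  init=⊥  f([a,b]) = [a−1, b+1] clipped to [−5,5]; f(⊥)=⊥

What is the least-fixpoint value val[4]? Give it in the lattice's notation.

Iteration log — 9 steps:
  step 1. node 0  ⊔preds=⊥  new=[0,1]  stable
  step 2. node 1  ⊔preds=⊥  new=[-4,4]  old=[2,4]  +wl: 
  step 3. node 2  ⊔preds=[-5,4]  new=[-2,1]  old=[-1,1]  +wl: 
  step 4. node 3  ⊔preds=⊥  new=[-5,1]  stable
  step 5. node 4  ⊔preds=[0,1]  new=[-1,0]  old=⊥  +wl: 
  step 6. node 5  ⊔preds=[-5,1]  new=[-5,4]  old=[-1,4]  +wl: 2
  step 7. node 6  ⊔preds=[-1,0]  new=[-2,1]  old=⊥  +wl: 5
  step 8. node 2  ⊔preds=[-5,4]  new=[-2,1]  stable
  step 9. node 5  ⊔preds=[-5,1]  new=[-5,4]  stable

Least fixpoint reached:
  node 0: [0,1]
  node 1: [-4,4]
  node 2: [-2,1]
  node 3: [-5,1]
  node 4: [-1,0]
  node 5: [-5,4]
  node 6: [-2,1]

[-1,0]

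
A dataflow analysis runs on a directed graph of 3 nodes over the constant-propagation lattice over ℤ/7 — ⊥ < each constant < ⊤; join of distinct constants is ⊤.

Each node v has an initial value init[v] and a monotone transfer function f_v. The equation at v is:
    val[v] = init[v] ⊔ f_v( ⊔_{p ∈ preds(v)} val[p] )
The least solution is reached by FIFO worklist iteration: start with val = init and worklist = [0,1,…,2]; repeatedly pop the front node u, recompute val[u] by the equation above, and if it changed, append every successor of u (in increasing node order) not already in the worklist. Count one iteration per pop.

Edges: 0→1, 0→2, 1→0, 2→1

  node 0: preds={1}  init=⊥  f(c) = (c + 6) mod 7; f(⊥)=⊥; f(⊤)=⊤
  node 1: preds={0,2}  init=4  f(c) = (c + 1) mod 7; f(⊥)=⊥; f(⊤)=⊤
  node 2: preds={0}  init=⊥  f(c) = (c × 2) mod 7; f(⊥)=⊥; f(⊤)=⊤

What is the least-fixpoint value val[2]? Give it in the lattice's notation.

⊤

Worklist (8 pops):
  #1 pop 0: in=4 → 3 (was ⊥); enqueue []
  #2 pop 1: in=3 → 4 (no change)
  #3 pop 2: in=3 → 6 (was ⊥); enqueue [1]
  #4 pop 1: in=⊤ → ⊤ (was 4); enqueue [0]
  #5 pop 0: in=⊤ → ⊤ (was 3); enqueue [1,2]
  #6 pop 1: in=⊤ → ⊤ (no change)
  #7 pop 2: in=⊤ → ⊤ (was 6); enqueue [1]
  #8 pop 1: in=⊤ → ⊤ (no change)

Fixpoint:
  val[0] = ⊤
  val[1] = ⊤
  val[2] = ⊤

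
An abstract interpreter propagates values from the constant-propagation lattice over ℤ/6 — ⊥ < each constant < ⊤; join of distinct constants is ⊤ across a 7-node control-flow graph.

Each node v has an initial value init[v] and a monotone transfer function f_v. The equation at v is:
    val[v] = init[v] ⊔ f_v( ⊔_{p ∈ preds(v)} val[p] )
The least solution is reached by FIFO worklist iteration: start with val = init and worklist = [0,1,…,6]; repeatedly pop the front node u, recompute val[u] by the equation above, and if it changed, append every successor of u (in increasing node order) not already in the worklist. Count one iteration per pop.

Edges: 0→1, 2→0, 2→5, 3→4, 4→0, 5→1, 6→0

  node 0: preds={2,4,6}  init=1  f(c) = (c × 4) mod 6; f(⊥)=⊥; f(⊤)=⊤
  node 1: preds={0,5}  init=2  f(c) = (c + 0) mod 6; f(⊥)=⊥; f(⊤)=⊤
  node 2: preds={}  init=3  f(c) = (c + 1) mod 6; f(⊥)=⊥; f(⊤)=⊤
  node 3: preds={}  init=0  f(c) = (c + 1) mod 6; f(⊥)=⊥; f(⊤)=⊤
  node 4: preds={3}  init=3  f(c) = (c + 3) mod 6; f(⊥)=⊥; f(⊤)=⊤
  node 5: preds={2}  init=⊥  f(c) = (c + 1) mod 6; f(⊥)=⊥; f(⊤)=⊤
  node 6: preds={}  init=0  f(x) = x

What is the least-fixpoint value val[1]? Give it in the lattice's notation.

Trace (8 dequeues):
  [1] u=0 | in ⊤ | out ⊤ | prev 1 | push {}
  [2] u=1 | in ⊤ | out ⊤ | prev 2 | push {}
  [3] u=2 | in ⊥ | out 3 | ==
  [4] u=3 | in ⊥ | out 0 | ==
  [5] u=4 | in 0 | out 3 | ==
  [6] u=5 | in 3 | out 4 | prev ⊥ | push {1}
  [7] u=6 | in ⊥ | out 0 | ==
  [8] u=1 | in ⊤ | out ⊤ | ==

Converged values:
  [0] ⊤
  [1] ⊤
  [2] 3
  [3] 0
  [4] 3
  [5] 4
  [6] 0

⊤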